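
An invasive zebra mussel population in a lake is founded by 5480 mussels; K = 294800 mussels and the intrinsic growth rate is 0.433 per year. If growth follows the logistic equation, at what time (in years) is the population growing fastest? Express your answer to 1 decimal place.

9.2 years

Logistic growth is fastest at N = K/2 = 147400.
A = (K − N₀)/N₀ = 52.796. Set K/(1 + A·e^(−rt)) = K/2 → A·e^(−rt) = 1.
e^(−0.433t) = 1/52.796 = 0.018941, so t = ln(52.796)/0.433 = 3.9664/0.433 = 9.1603.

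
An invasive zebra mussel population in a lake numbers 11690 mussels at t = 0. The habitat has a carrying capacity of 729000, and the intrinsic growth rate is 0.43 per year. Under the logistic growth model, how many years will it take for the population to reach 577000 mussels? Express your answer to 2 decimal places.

A = (K − N₀)/N₀ = (729000 − 11690)/11690 = 61.361.
Solve 729000/(1 + 61.361·e^(−0.43t)) = 577000: 1 + 61.361·e^(−0.43t) = 1.2634, so e^(−0.43t) = 0.00429314.
−0.43·t = ln(0.00429314) = -5.4507, so t = 5.4507/0.43 = 12.676.

12.68 years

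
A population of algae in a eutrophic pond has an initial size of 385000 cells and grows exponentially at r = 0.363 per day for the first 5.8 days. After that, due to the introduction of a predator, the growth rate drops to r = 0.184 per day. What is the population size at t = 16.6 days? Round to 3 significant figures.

Phase 1: N(5.8) = 385000·e^(0.363×5.8) = 385000·e^2.105 = 3.160999×10^6.
Phase 2 runs for 16.6 − 5.8 = 10.8 days at r = 0.184.
N(16.6) = 3.160999×10^6·e^(0.184×10.8) = 3.160999×10^6·e^1.987 = 2.305974×10^7.

23100000 cells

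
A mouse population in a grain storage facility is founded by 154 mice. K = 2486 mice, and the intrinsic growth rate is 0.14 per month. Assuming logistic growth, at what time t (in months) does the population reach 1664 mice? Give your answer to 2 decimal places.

24.45 months

A = (K − N₀)/N₀ = (2486 − 154)/154 = 15.143.
Solve 2486/(1 + 15.143·e^(−0.14t)) = 1664: 1 + 15.143·e^(−0.14t) = 1.494, so e^(−0.14t) = 0.032622.
−0.14·t = ln(0.032622) = -3.4228, so t = 3.4228/0.14 = 24.448.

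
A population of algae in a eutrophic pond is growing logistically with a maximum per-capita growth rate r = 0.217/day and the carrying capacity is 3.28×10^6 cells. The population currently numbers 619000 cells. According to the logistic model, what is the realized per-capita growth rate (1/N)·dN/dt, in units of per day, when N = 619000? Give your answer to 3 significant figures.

(1/N)·dN/dt = r(1 − N/K) = 0.217 × (1 − 619000/3.28×10^6).
= 0.217 × 0.81128 = 0.17605.

0.176 per day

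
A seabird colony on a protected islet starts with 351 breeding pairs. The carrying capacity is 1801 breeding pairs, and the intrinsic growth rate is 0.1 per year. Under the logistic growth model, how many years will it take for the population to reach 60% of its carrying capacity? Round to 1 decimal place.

18.2 years

A = (K − N₀)/N₀ = (1801 − 351)/351 = 4.1311.
Solve 1801/(1 + 4.1311·e^(−0.1t)) = 1080.6: 1 + 4.1311·e^(−0.1t) = 1.6667, so e^(−0.1t) = 0.161379.
−0.1·t = ln(0.161379) = -1.824, so t = 1.824/0.1 = 18.24.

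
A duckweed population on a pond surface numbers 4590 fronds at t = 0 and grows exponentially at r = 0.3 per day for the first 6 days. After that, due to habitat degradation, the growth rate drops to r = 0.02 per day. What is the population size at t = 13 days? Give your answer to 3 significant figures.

31900 fronds

Phase 1: N(6) = 4590·e^(0.3×6) = 4590·e^1.8 = 27767.9.
Phase 2 runs for 13 − 6 = 7 days at r = 0.02.
N(13) = 27767.9·e^(0.02×7) = 27767.9·e^0.14 = 31940.7.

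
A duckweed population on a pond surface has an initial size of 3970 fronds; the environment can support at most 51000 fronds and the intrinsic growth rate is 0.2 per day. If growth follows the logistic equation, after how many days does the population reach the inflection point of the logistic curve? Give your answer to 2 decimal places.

Logistic growth is fastest at N = K/2 = 25500.
A = (K − N₀)/N₀ = 11.846. Set K/(1 + A·e^(−rt)) = K/2 → A·e^(−rt) = 1.
e^(−0.2t) = 1/11.846 = 0.0844142, so t = ln(11.846)/0.2 = 2.472/0.2 = 12.36.

12.36 days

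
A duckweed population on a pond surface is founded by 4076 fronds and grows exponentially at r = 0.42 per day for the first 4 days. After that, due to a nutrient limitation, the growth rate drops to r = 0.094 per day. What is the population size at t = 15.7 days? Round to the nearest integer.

Phase 1: N(4) = 4076·e^(0.42×4) = 4076·e^1.68 = 21870.
Phase 2 runs for 15.7 − 4 = 11.7 days at r = 0.094.
N(15.7) = 21870·e^(0.094×11.7) = 21870·e^1.1 = 65688.

65688 fronds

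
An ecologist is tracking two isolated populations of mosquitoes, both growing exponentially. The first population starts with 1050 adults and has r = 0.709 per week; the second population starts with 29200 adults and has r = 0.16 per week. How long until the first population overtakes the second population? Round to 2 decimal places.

Set 1050·e^(0.709t) = 29200·e^(0.16t).
e^((0.709 − 0.16)t) = 29200/1050 → e^(0.549·t) = 27.81.
0.549·t = ln(27.81) = 3.3254, so t = 3.3254/0.549 = 6.0572.

6.06 weeks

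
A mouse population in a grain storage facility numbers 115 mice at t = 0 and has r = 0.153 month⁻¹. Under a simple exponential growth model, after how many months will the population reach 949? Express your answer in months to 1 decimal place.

13.8 months

Set N₀·e^(rt) = 949: e^(0.153·t) = 949/115 = 8.2522.
0.153·t = ln(8.2522) = 2.1105, so t = 2.1105/0.153 = 13.794.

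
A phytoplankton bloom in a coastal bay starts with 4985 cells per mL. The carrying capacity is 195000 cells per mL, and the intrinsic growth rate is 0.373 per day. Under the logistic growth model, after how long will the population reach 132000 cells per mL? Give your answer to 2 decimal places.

11.74 days

A = (K − N₀)/N₀ = (195000 − 4985)/4985 = 38.117.
Solve 195000/(1 + 38.117·e^(−0.373t)) = 132000: 1 + 38.117·e^(−0.373t) = 1.4773, so e^(−0.373t) = 0.0125211.
−0.373·t = ln(0.0125211) = -4.3803, so t = 4.3803/0.373 = 11.744.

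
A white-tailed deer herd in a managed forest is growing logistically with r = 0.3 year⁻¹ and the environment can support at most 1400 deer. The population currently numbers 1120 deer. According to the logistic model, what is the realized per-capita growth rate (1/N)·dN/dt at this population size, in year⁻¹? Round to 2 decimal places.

0.06 per year

(1/N)·dN/dt = r(1 − N/K) = 0.3 × (1 − 1120/1400).
= 0.3 × 0.2 = 0.06.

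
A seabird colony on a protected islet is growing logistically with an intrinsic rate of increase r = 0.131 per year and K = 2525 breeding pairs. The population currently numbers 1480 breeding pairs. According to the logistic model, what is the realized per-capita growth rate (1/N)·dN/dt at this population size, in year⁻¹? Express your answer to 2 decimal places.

0.05 per year

(1/N)·dN/dt = r(1 − N/K) = 0.131 × (1 − 1480/2525).
= 0.131 × 0.41386 = 0.054216.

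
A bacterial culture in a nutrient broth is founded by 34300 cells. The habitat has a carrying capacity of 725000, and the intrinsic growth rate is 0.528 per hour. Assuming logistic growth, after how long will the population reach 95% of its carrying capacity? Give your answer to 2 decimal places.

A = (K − N₀)/N₀ = (725000 − 34300)/34300 = 20.137.
Solve 725000/(1 + 20.137·e^(−0.528t)) = 688750: 1 + 20.137·e^(−0.528t) = 1.0526, so e^(−0.528t) = 0.00261367.
−0.528·t = ln(0.00261367) = -5.947, so t = 5.947/0.528 = 11.263.

11.26 hours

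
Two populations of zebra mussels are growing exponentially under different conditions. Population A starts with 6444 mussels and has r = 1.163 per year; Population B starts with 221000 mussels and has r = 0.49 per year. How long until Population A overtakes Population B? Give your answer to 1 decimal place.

5.3 years

Set 6444·e^(1.163t) = 221000·e^(0.49t).
e^((1.163 − 0.49)t) = 221000/6444 → e^(0.673·t) = 34.295.
0.673·t = ln(34.295) = 3.535, so t = 3.535/0.673 = 5.2526.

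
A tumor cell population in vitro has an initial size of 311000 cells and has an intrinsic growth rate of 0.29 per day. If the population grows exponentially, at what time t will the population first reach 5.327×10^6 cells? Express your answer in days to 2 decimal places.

Set N₀·e^(rt) = 5.327×10^6: e^(0.29·t) = 5.327×10^6/311000 = 17.129.
0.29·t = ln(17.129) = 2.8408, so t = 2.8408/0.29 = 9.7957.

9.80 days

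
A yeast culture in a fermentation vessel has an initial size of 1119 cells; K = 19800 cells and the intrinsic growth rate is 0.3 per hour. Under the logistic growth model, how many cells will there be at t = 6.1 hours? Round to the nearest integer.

5383 cells

A = (K − N₀)/N₀ = (19800 − 1119)/1119 = 16.694.
N(t) = K/(1 + A·e^(−rt)) = 19800/(1 + 16.694×e^(−0.3×6.1)).
e^(−1.83) = 0.16041; denominator = 1 + 16.694×0.16041 = 3.678.
N = 19800/3.678 = 5383.36.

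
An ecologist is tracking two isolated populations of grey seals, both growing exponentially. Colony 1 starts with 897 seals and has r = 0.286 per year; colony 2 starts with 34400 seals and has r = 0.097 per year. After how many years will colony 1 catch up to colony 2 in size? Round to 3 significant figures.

Set 897·e^(0.286t) = 34400·e^(0.097t).
e^((0.286 − 0.097)t) = 34400/897 → e^(0.189·t) = 38.35.
0.189·t = ln(38.35) = 3.6468, so t = 3.6468/0.189 = 19.295.

19.3 years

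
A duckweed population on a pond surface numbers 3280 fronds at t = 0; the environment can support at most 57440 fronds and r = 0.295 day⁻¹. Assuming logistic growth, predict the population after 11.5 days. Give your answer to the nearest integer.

36934 fronds

A = (K − N₀)/N₀ = (57440 − 3280)/3280 = 16.512.
N(t) = K/(1 + A·e^(−rt)) = 57440/(1 + 16.512×e^(−0.295×11.5)).
e^(−3.392) = 0.033625; denominator = 1 + 16.512×0.033625 = 1.5552.
N = 57440/1.5552 = 36933.8.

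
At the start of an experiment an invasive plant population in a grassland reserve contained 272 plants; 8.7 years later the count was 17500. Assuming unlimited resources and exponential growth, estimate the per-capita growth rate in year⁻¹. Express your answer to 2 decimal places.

From N(t) = N₀·e^(rt): e^(r·8.7) = 17500/272 = 64.338.
r·8.7 = ln(64.338) = 4.1642, so r = 4.1642/8.7 = 0.47864.

0.48 per year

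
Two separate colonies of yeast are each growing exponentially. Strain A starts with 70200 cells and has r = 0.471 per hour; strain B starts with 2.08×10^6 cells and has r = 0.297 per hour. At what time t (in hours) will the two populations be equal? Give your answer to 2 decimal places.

19.48 hours

Set 70200·e^(0.471t) = 2.08×10^6·e^(0.297t).
e^((0.471 − 0.297)t) = 2.08×10^6/70200 → e^(0.174·t) = 29.63.
0.174·t = ln(29.63) = 3.3888, so t = 3.3888/0.174 = 19.476.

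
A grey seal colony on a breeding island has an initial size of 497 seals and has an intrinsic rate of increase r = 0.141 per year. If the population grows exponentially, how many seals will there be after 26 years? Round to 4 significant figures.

19430 seals

N(t) = N₀·e^(rt) = 497 × e^(0.141×26) = 497 × e^3.666.
e^3.666 ≈ 39.095, so N ≈ 497 × 39.095 = 19430.3.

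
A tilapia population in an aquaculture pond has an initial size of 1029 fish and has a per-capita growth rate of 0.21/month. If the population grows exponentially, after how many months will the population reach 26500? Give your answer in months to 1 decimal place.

15.5 months

Set N₀·e^(rt) = 26500: e^(0.21·t) = 26500/1029 = 25.753.
0.21·t = ln(25.753) = 3.2486, so t = 3.2486/0.21 = 15.469.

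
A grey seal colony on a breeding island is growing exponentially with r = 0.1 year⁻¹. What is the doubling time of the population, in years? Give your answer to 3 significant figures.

6.93 years

Doubling time t_d = ln(2)/r = 0.6931/0.1 = 6.9315.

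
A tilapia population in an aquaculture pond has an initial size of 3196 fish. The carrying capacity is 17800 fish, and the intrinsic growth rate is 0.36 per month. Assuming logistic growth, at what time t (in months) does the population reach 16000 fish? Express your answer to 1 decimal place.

A = (K − N₀)/N₀ = (17800 − 3196)/3196 = 4.5695.
Solve 17800/(1 + 4.5695·e^(−0.36t)) = 16000: 1 + 4.5695·e^(−0.36t) = 1.1125, so e^(−0.36t) = 0.02462.
−0.36·t = ln(0.02462) = -3.7042, so t = 3.7042/0.36 = 10.289.

10.3 months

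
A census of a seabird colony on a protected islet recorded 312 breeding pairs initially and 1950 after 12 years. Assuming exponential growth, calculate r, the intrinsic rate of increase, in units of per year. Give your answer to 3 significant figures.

From N(t) = N₀·e^(rt): e^(r·12) = 1950/312 = 6.25.
r·12 = ln(6.25) = 1.8326, so r = 1.8326/12 = 0.15272.

0.153 per year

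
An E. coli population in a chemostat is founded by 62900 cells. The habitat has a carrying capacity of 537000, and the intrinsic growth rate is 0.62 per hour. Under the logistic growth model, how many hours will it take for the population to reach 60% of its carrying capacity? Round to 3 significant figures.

3.91 hours

A = (K − N₀)/N₀ = (537000 − 62900)/62900 = 7.5374.
Solve 537000/(1 + 7.5374·e^(−0.62t)) = 322200: 1 + 7.5374·e^(−0.62t) = 1.6667, so e^(−0.62t) = 0.0884483.
−0.62·t = ln(0.0884483) = -2.4253, so t = 2.4253/0.62 = 3.9118.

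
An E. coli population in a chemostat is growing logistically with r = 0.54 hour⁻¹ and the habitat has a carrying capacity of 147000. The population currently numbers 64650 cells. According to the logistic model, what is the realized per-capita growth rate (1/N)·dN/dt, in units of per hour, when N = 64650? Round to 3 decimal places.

0.303 per hour

(1/N)·dN/dt = r(1 − N/K) = 0.54 × (1 − 64650/147000).
= 0.54 × 0.5602 = 0.30251.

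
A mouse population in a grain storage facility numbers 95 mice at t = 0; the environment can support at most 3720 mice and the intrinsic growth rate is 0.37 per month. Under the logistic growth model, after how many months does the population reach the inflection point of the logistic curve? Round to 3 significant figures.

Logistic growth is fastest at N = K/2 = 1860.
A = (K − N₀)/N₀ = 38.158. Set K/(1 + A·e^(−rt)) = K/2 → A·e^(−rt) = 1.
e^(−0.37t) = 1/38.158 = 0.0262069, so t = ln(38.158)/0.37 = 3.6417/0.37 = 9.8425.

9.84 months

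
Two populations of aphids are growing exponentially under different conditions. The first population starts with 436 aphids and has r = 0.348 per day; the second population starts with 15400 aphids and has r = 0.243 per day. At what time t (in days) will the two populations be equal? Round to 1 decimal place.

Set 436·e^(0.348t) = 15400·e^(0.243t).
e^((0.348 − 0.243)t) = 15400/436 → e^(0.105·t) = 35.321.
0.105·t = ln(35.321) = 3.5645, so t = 3.5645/0.105 = 33.947.

33.9 days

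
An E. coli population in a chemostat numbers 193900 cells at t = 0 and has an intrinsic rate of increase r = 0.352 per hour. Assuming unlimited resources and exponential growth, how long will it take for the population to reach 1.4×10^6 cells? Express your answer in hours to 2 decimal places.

Set N₀·e^(rt) = 1.4×10^6: e^(0.352·t) = 1.4×10^6/193900 = 7.2202.
0.352·t = ln(7.2202) = 1.9769, so t = 1.9769/0.352 = 5.6162.

5.62 hours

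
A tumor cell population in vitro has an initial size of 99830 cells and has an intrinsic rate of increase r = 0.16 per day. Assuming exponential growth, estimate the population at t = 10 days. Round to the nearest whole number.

N(t) = N₀·e^(rt) = 99830 × e^(0.16×10) = 99830 × e^1.6.
e^1.6 ≈ 4.953, so N ≈ 99830 × 4.953 = 494461.

494461 cells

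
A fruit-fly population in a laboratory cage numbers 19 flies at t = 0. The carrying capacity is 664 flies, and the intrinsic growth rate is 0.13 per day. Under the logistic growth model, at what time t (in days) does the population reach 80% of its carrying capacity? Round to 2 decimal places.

A = (K − N₀)/N₀ = (664 − 19)/19 = 33.947.
Solve 664/(1 + 33.947·e^(−0.13t)) = 531.2: 1 + 33.947·e^(−0.13t) = 1.25, so e^(−0.13t) = 0.00736434.
−0.13·t = ln(0.00736434) = -4.9111, so t = 4.9111/0.13 = 37.778.

37.78 days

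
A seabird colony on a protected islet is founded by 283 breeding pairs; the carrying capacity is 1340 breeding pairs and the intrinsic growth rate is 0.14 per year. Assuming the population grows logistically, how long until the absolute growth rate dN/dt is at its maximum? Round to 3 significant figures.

Logistic growth is fastest at N = K/2 = 670.
A = (K − N₀)/N₀ = 3.735. Set K/(1 + A·e^(−rt)) = K/2 → A·e^(−rt) = 1.
e^(−0.14t) = 1/3.735 = 0.267739, so t = ln(3.735)/0.14 = 1.3177/0.14 = 9.4125.

9.41 years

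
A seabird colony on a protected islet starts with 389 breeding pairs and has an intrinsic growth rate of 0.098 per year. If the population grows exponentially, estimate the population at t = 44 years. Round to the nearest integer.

N(t) = N₀·e^(rt) = 389 × e^(0.098×44) = 389 × e^4.312.
e^4.312 ≈ 74.59, so N ≈ 389 × 74.59 = 29015.3.

29015 breeding pairs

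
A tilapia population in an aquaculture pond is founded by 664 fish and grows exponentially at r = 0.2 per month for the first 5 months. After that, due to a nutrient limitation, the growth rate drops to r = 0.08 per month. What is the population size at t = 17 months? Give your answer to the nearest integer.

Phase 1: N(5) = 664·e^(0.2×5) = 664·e^1 = 1804.94.
Phase 2 runs for 17 − 5 = 12 months at r = 0.08.
N(17) = 1804.94·e^(0.08×12) = 1804.94·e^0.96 = 4713.95.

4714 fish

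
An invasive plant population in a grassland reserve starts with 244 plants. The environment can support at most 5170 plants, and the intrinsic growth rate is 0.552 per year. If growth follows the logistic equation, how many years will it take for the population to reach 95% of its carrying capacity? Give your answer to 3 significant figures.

10.8 years

A = (K − N₀)/N₀ = (5170 − 244)/244 = 20.189.
Solve 5170/(1 + 20.189·e^(−0.552t)) = 4911.5: 1 + 20.189·e^(−0.552t) = 1.0526, so e^(−0.552t) = 0.002607.
−0.552·t = ln(0.002607) = -5.9496, so t = 5.9496/0.552 = 10.778.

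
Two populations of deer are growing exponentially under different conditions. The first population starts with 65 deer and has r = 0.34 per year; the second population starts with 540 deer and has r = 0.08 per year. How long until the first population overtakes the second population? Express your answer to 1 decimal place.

Set 65·e^(0.34t) = 540·e^(0.08t).
e^((0.34 − 0.08)t) = 540/65 → e^(0.26·t) = 8.3077.
0.26·t = ln(8.3077) = 2.1172, so t = 2.1172/0.26 = 8.143.

8.1 years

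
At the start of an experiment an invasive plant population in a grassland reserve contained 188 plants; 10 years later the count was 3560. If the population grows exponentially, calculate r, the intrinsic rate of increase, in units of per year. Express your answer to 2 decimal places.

From N(t) = N₀·e^(rt): e^(r·10) = 3560/188 = 18.936.
r·10 = ln(18.936) = 2.9411, so r = 2.9411/10 = 0.29411.

0.29 per year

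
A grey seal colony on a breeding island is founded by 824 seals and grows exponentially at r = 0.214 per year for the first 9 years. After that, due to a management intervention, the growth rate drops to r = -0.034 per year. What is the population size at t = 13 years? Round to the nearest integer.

4935 seals

Phase 1: N(9) = 824·e^(0.214×9) = 824·e^1.926 = 5654.29.
Phase 2 runs for 13 − 9 = 4 years at r = -0.034.
N(13) = 5654.29·e^(-0.034×4) = 5654.29·e^-0.136 = 4935.31.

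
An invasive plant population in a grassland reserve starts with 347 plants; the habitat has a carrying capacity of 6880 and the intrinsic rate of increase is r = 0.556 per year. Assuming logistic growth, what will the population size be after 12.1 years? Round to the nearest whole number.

A = (K − N₀)/N₀ = (6880 − 347)/347 = 18.827.
N(t) = K/(1 + A·e^(−rt)) = 6880/(1 + 18.827×e^(−0.556×12.1)).
e^(−6.728) = 0.0011974; denominator = 1 + 18.827×0.0011974 = 1.0225.
N = 6880/1.0225 = 6728.32.

6728 plants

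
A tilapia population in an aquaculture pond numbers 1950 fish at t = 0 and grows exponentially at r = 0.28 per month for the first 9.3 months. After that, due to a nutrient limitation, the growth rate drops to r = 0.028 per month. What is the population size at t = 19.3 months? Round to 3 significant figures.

34900 fish

Phase 1: N(9.3) = 1950·e^(0.28×9.3) = 1950·e^2.604 = 26359.5.
Phase 2 runs for 19.3 − 9.3 = 10 months at r = 0.028.
N(19.3) = 26359.5·e^(0.028×10) = 26359.5·e^0.28 = 34877.1.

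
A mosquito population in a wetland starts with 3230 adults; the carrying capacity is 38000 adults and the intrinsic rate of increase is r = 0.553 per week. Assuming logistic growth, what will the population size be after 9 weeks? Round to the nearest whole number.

35375 adults

A = (K − N₀)/N₀ = (38000 − 3230)/3230 = 10.765.
N(t) = K/(1 + A·e^(−rt)) = 38000/(1 + 10.765×e^(−0.553×9)).
e^(−4.977) = 0.0068947; denominator = 1 + 10.765×0.0068947 = 1.0742.
N = 38000/1.0742 = 35374.5.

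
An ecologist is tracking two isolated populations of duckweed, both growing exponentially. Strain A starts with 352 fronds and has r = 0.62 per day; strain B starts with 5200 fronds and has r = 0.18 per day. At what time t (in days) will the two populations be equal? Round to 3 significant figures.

Set 352·e^(0.62t) = 5200·e^(0.18t).
e^((0.62 − 0.18)t) = 5200/352 → e^(0.44·t) = 14.773.
0.44·t = ln(14.773) = 2.6928, so t = 2.6928/0.44 = 6.12.

6.12 days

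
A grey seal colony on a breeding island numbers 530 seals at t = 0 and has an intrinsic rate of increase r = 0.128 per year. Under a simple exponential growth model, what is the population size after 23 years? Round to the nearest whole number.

N(t) = N₀·e^(rt) = 530 × e^(0.128×23) = 530 × e^2.944.
e^2.944 ≈ 18.992, so N ≈ 530 × 18.992 = 10065.6.

10066 seals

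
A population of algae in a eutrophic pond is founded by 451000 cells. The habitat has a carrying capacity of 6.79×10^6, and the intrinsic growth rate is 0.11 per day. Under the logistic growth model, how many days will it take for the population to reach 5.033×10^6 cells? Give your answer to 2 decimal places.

33.59 days

A = (K − N₀)/N₀ = (6.79×10^6 − 451000)/451000 = 14.055.
Solve 6.79×10^6/(1 + 14.055·e^(−0.11t)) = 5.033×10^6: 1 + 14.055·e^(−0.11t) = 1.3491, so e^(−0.11t) = 0.0248371.
−0.11·t = ln(0.0248371) = -3.6954, so t = 3.6954/0.11 = 33.595.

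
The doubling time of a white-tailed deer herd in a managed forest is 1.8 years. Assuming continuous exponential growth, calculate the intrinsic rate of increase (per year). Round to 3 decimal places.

r = ln(2)/t_d = 0.6931/1.8 = 0.38508.

0.385 per year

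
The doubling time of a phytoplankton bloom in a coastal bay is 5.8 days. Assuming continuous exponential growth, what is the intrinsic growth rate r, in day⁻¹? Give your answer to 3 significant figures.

0.120 per day

r = ln(2)/t_d = 0.6931/5.8 = 0.11951.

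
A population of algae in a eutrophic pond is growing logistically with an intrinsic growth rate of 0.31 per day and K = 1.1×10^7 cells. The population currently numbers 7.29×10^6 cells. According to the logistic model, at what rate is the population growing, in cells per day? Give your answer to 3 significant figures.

762000 cells per day

dN/dt = rN(1 − N/K) = 0.31 × 7.29×10^6 × (1 − 7.29×10^6/1.1×10^7).
1 − 7.29×10^6/1.1×10^7 = 0.33727; dN/dt = 0.31 × 7.29×10^6 × 0.33727 = 7.62203×10^5.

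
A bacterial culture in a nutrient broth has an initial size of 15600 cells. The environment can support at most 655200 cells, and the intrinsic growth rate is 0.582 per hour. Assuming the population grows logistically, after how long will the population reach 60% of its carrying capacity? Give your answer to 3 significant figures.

7.08 hours

A = (K − N₀)/N₀ = (655200 − 15600)/15600 = 41.
Solve 655200/(1 + 41·e^(−0.582t)) = 393120: 1 + 41·e^(−0.582t) = 1.6667, so e^(−0.582t) = 0.0162602.
−0.582·t = ln(0.0162602) = -4.119, so t = 4.119/0.582 = 7.0774.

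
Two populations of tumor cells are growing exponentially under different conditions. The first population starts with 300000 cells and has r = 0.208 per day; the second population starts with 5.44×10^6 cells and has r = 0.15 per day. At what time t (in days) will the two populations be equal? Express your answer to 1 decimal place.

Set 300000·e^(0.208t) = 5.44×10^6·e^(0.15t).
e^((0.208 − 0.15)t) = 5.44×10^6/300000 → e^(0.058·t) = 18.133.
0.058·t = ln(18.133) = 2.8978, so t = 2.8978/0.058 = 49.961.

50.0 days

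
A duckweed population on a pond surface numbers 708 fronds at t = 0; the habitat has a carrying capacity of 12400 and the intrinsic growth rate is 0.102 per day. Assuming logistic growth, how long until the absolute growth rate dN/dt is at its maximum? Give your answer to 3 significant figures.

Logistic growth is fastest at N = K/2 = 6200.
A = (K − N₀)/N₀ = 16.514. Set K/(1 + A·e^(−rt)) = K/2 → A·e^(−rt) = 1.
e^(−0.102t) = 1/16.514 = 0.0605542, so t = ln(16.514)/0.102 = 2.8042/0.102 = 27.492.

27.5 days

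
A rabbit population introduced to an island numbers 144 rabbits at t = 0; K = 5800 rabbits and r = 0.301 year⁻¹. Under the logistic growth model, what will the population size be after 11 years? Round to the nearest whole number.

2384 rabbits

A = (K − N₀)/N₀ = (5800 − 144)/144 = 39.278.
N(t) = K/(1 + A·e^(−rt)) = 5800/(1 + 39.278×e^(−0.301×11)).
e^(−3.311) = 0.03648; denominator = 1 + 39.278×0.03648 = 2.4328.
N = 5800/2.4328 = 2384.04.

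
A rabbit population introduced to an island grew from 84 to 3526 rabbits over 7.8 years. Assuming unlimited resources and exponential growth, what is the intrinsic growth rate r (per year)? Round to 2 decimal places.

From N(t) = N₀·e^(rt): e^(r·7.8) = 3526/84 = 41.976.
r·7.8 = ln(41.976) = 3.7371, so r = 3.7371/7.8 = 0.47912.

0.48 per year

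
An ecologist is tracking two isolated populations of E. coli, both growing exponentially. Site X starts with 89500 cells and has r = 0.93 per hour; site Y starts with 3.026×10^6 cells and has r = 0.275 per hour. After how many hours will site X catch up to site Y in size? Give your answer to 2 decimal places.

Set 89500·e^(0.93t) = 3.026×10^6·e^(0.275t).
e^((0.93 − 0.275)t) = 3.026×10^6/89500 → e^(0.655·t) = 33.81.
0.655·t = ln(33.81) = 3.5208, so t = 3.5208/0.655 = 5.3752.

5.38 hours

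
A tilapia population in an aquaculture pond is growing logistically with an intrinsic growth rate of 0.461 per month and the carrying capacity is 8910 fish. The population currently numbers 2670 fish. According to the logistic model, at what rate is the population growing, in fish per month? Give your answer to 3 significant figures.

dN/dt = rN(1 − N/K) = 0.461 × 2670 × (1 − 2670/8910).
1 − 2670/8910 = 0.70034; dN/dt = 0.461 × 2670 × 0.70034 = 862.02.

862 fish per month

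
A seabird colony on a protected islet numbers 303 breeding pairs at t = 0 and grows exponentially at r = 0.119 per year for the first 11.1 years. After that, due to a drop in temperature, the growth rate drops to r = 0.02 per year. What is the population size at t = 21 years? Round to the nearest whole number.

Phase 1: N(11.1) = 303·e^(0.119×11.1) = 303·e^1.321 = 1135.28.
Phase 2 runs for 21 − 11.1 = 9.9 years at r = 0.02.
N(21) = 1135.28·e^(0.02×9.9) = 1135.28·e^0.198 = 1383.86.

1384 breeding pairs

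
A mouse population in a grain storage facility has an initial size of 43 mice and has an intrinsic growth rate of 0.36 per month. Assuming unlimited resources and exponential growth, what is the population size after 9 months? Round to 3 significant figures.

N(t) = N₀·e^(rt) = 43 × e^(0.36×9) = 43 × e^3.24.
e^3.24 ≈ 25.534, so N ≈ 43 × 25.534 = 1097.95.

1100 mice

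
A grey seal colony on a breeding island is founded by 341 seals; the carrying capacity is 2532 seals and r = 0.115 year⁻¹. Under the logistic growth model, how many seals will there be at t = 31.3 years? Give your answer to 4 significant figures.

2154 seals

A = (K − N₀)/N₀ = (2532 − 341)/341 = 6.4252.
N(t) = K/(1 + A·e^(−rt)) = 2532/(1 + 6.4252×e^(−0.115×31.3)).
e^(−3.6) = 0.027337; denominator = 1 + 6.4252×0.027337 = 1.1756.
N = 2532/1.1756 = 2153.7.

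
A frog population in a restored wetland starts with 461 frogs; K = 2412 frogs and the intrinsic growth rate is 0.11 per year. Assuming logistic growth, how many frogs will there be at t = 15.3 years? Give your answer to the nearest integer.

A = (K − N₀)/N₀ = (2412 − 461)/461 = 4.2321.
N(t) = K/(1 + A·e^(−rt)) = 2412/(1 + 4.2321×e^(−0.11×15.3)).
e^(−1.683) = 0.18582; denominator = 1 + 4.2321×0.18582 = 1.7864.
N = 2412/1.7864 = 1350.21.

1350 frogs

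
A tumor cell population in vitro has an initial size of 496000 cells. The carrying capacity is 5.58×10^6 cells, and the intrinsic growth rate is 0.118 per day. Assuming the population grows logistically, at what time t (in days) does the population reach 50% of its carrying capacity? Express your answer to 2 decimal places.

A = (K − N₀)/N₀ = (5.58×10^6 − 496000)/496000 = 10.25.
Solve 5.58×10^6/(1 + 10.25·e^(−0.118t)) = 2.79×10^6: 1 + 10.25·e^(−0.118t) = 2, so e^(−0.118t) = 0.097561.
−0.118·t = ln(0.097561) = -2.3273, so t = 2.3273/0.118 = 19.723.

19.72 days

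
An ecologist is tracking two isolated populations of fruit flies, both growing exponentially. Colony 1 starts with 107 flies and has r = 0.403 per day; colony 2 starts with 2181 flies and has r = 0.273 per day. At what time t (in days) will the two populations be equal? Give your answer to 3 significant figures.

Set 107·e^(0.403t) = 2181·e^(0.273t).
e^((0.403 − 0.273)t) = 2181/107 → e^(0.13·t) = 20.383.
0.13·t = ln(20.383) = 3.0147, so t = 3.0147/0.13 = 23.19.

23.2 days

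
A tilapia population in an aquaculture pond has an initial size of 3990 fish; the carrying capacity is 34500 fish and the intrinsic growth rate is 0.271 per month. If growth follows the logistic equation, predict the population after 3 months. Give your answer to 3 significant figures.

7860 fish

A = (K − N₀)/N₀ = (34500 − 3990)/3990 = 7.6466.
N(t) = K/(1 + A·e^(−rt)) = 34500/(1 + 7.6466×e^(−0.271×3)).
e^(−0.813) = 0.44353; denominator = 1 + 7.6466×0.44353 = 4.3915.
N = 34500/4.3915 = 7856.14.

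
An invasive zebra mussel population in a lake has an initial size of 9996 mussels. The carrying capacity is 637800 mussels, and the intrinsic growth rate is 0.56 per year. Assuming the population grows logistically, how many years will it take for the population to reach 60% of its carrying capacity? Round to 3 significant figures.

A = (K − N₀)/N₀ = (637800 − 9996)/9996 = 62.806.
Solve 637800/(1 + 62.806·e^(−0.56t)) = 382680: 1 + 62.806·e^(−0.56t) = 1.6667, so e^(−0.56t) = 0.0106148.
−0.56·t = ln(0.0106148) = -4.5455, so t = 4.5455/0.56 = 8.117.

8.12 years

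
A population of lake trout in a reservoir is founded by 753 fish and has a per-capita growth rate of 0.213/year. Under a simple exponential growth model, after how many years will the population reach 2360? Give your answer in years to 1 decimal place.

5.4 years

Set N₀·e^(rt) = 2360: e^(0.213·t) = 2360/753 = 3.1341.
0.213·t = ln(3.1341) = 1.1424, so t = 1.1424/0.213 = 5.3632.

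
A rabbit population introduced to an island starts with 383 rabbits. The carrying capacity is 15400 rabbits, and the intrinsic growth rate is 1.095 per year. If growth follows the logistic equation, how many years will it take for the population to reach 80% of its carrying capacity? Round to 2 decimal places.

A = (K − N₀)/N₀ = (15400 − 383)/383 = 39.209.
Solve 15400/(1 + 39.209·e^(−1.095t)) = 12320: 1 + 39.209·e^(−1.095t) = 1.25, so e^(−1.095t) = 0.00637611.
−1.095·t = ln(0.00637611) = -5.0552, so t = 5.0552/1.095 = 4.6166.

4.62 years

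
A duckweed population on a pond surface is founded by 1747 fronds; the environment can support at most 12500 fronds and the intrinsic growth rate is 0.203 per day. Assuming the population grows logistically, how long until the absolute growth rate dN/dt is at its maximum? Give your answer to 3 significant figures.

8.95 days

Logistic growth is fastest at N = K/2 = 6250.
A = (K − N₀)/N₀ = 6.1551. Set K/(1 + A·e^(−rt)) = K/2 → A·e^(−rt) = 1.
e^(−0.203t) = 1/6.1551 = 0.162466, so t = ln(6.1551)/0.203 = 1.8173/0.203 = 8.9521.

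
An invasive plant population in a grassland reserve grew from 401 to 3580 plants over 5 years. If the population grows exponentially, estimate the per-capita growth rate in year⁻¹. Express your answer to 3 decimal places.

From N(t) = N₀·e^(rt): e^(r·5) = 3580/401 = 8.9277.
r·5 = ln(8.9277) = 2.1892, so r = 2.1892/5 = 0.43783.

0.438 per year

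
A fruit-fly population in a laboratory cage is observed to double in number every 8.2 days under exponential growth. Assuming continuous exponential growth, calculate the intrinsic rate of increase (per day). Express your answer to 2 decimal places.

r = ln(2)/t_d = 0.6931/8.2 = 0.08453.

0.08 per day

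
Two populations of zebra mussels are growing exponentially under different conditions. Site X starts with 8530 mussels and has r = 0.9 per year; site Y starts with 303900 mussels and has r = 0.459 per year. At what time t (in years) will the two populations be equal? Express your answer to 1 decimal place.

8.1 years

Set 8530·e^(0.9t) = 303900·e^(0.459t).
e^((0.9 − 0.459)t) = 303900/8530 → e^(0.441·t) = 35.627.
0.441·t = ln(35.627) = 3.5731, so t = 3.5731/0.441 = 8.1023.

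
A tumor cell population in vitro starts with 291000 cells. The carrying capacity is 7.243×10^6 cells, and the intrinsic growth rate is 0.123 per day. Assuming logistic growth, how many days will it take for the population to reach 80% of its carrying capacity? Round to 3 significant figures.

A = (K − N₀)/N₀ = (7.243×10^6 − 291000)/291000 = 23.89.
Solve 7.243×10^6/(1 + 23.89·e^(−0.123t)) = 5.7944×10^6: 1 + 23.89·e^(−0.123t) = 1.25, so e^(−0.123t) = 0.0104646.
−0.123·t = ln(0.0104646) = -4.5598, so t = 4.5598/0.123 = 37.071.

37.1 days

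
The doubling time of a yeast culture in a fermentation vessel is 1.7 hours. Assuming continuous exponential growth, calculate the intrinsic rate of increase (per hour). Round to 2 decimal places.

r = ln(2)/t_d = 0.6931/1.7 = 0.40773.

0.41 per hour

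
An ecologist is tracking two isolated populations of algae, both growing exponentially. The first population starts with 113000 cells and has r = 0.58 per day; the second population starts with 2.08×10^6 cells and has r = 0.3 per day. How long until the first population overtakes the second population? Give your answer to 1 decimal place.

Set 113000·e^(0.58t) = 2.08×10^6·e^(0.3t).
e^((0.58 − 0.3)t) = 2.08×10^6/113000 → e^(0.28·t) = 18.407.
0.28·t = ln(18.407) = 2.9127, so t = 2.9127/0.28 = 10.403.

10.4 days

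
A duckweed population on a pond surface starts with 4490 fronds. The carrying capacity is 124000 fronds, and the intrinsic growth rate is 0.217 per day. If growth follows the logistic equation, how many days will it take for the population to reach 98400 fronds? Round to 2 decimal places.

A = (K − N₀)/N₀ = (124000 − 4490)/4490 = 26.617.
Solve 124000/(1 + 26.617·e^(−0.217t)) = 98400: 1 + 26.617·e^(−0.217t) = 1.2602, so e^(−0.217t) = 0.00977433.
−0.217·t = ln(0.00977433) = -4.628, so t = 4.628/0.217 = 21.327.

21.33 days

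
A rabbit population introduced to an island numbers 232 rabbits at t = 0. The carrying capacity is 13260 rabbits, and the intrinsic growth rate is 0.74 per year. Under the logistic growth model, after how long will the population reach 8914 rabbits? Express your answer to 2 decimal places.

A = (K − N₀)/N₀ = (13260 − 232)/232 = 56.155.
Solve 13260/(1 + 56.155·e^(−0.74t)) = 8914: 1 + 56.155·e^(−0.74t) = 1.4875, so e^(−0.74t) = 0.00868215.
−0.74·t = ln(0.00868215) = -4.7465, so t = 4.7465/0.74 = 6.4142.

6.41 years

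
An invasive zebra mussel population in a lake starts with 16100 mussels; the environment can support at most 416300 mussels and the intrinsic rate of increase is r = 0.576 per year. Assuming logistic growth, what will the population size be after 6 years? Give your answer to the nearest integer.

A = (K − N₀)/N₀ = (416300 − 16100)/16100 = 24.857.
N(t) = K/(1 + A·e^(−rt)) = 416300/(1 + 24.857×e^(−0.576×6)).
e^(−3.456) = 0.031556; denominator = 1 + 24.857×0.031556 = 1.7844.
N = 416300/1.7844 = 233302.

233302 mussels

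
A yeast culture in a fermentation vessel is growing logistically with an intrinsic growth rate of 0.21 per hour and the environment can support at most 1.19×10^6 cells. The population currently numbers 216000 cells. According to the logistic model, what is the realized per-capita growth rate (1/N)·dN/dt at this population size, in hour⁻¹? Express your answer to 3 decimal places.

0.172 per hour

(1/N)·dN/dt = r(1 − N/K) = 0.21 × (1 − 216000/1.19×10^6).
= 0.21 × 0.81849 = 0.17188.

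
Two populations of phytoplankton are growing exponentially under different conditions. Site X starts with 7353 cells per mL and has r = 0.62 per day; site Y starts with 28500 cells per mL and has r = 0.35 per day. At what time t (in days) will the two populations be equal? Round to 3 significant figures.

5.02 days

Set 7353·e^(0.62t) = 28500·e^(0.35t).
e^((0.62 − 0.35)t) = 28500/7353 → e^(0.27·t) = 3.876.
0.27·t = ln(3.876) = 1.3548, so t = 1.3548/0.27 = 5.0178.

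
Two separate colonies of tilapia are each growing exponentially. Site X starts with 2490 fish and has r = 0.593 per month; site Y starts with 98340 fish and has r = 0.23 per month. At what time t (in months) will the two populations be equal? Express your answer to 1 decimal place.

10.1 months

Set 2490·e^(0.593t) = 98340·e^(0.23t).
e^((0.593 − 0.23)t) = 98340/2490 → e^(0.363·t) = 39.494.
0.363·t = ln(39.494) = 3.6761, so t = 3.6761/0.363 = 10.127.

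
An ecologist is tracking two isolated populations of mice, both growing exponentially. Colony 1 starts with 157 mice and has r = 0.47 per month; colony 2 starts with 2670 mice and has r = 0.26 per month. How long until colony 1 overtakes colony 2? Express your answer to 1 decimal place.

13.5 months

Set 157·e^(0.47t) = 2670·e^(0.26t).
e^((0.47 − 0.26)t) = 2670/157 → e^(0.21·t) = 17.006.
0.21·t = ln(17.006) = 2.8336, so t = 2.8336/0.21 = 13.493.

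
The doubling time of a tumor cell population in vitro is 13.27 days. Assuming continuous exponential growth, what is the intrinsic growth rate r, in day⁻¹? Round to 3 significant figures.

r = ln(2)/t_d = 0.6931/13.27 = 0.052234.

0.0522 per day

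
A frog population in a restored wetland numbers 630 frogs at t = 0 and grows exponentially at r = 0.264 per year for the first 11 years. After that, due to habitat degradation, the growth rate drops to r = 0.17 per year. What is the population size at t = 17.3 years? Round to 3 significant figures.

33500 frogs

Phase 1: N(11) = 630·e^(0.264×11) = 630·e^2.904 = 11495.6.
Phase 2 runs for 17.3 − 11 = 6.3 years at r = 0.17.
N(17.3) = 11495.6·e^(0.17×6.3) = 11495.6·e^1.071 = 33547.6.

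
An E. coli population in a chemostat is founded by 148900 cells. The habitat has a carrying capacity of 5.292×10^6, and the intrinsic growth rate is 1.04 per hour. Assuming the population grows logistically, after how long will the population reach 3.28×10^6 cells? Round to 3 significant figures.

3.88 hours

A = (K − N₀)/N₀ = (5.292×10^6 − 148900)/148900 = 34.541.
Solve 5.292×10^6/(1 + 34.541·e^(−1.04t)) = 3.28×10^6: 1 + 34.541·e^(−1.04t) = 1.6134, so e^(−1.04t) = 0.0177592.
−1.04·t = ln(0.0177592) = -4.0309, so t = 4.0309/1.04 = 3.8758.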